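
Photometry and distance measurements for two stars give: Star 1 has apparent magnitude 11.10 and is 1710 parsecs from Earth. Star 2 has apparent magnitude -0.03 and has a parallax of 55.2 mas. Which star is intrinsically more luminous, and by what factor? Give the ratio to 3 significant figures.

Star 1: M = m − 5 log₁₀ d + 5 = 11.10 − 5·3.2330 + 5 = -0.065
Star 2: p = 55.2 mas = 0.0552″ → d = 1/p = 18.12 pc
Star 2: M = m − 5 log₁₀ d + 5 = -0.03 − 5·1.2581 + 5 = -1.320
ΔM = M_1 − M_2 = -0.065 − (-1.320) = 1.255; smaller M is more luminous → Star 2.
L ratio = 10^(0.4 |ΔM|) = 10^0.502 = 3.178

Star 2 is more luminous, by a factor of 3.18.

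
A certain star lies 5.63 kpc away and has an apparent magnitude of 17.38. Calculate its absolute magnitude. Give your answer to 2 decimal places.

d = 5.63 kpc = 5630 pc
5 log₁₀(d/10 pc) = 5 log₁₀(5630) − 5 = 13.753
M = m − 5 log₁₀(d/10) = 17.38 − 13.753 = 3.627

M ≈ 3.63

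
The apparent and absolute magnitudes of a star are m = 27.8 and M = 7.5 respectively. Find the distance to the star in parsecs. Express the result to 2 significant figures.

d ≈ 110000 pc

μ = m − M = 20.300
m − M = 5 log₁₀ d − 5
log₁₀ d = (m − M)/5 + 1 = 5.0600
d = 10^5.0600 = 114800 pc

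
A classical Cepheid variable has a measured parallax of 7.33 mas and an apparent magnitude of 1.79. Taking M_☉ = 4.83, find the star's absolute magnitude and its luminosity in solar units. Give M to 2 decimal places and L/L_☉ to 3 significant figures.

M ≈ -3.88; L/L_☉ ≈ 3060

d = 1/p = 1000/7.33 mas = 136.4 pc
M = m − 5 log₁₀ d + 5 = 1.79 − 5·2.1349 + 5 = -3.884
M − M_☉ = -3.884 − 4.83 = -8.714
L/L_☉ = 10^(−0.4 × -8.714) = 3060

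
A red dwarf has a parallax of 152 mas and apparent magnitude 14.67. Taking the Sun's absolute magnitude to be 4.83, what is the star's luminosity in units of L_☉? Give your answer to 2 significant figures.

d = 1/p = 1000/152 mas = 6.579 pc
M = m − 5 log₁₀ d + 5 = 14.67 − 5·0.8182 + 5 = 15.579
M − M_☉ = 15.579 − 4.83 = 10.749
L/L_☉ = 10^(−0.4 × 10.749) = 5.015×10^-5

L/L_☉ ≈ 5.0×10^-5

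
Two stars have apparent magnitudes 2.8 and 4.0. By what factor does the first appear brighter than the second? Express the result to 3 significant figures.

3.02

Magnitude difference = -1.2
Flux ratio = 10^(−0.4 Δm) = 10^(−0.4 × -1.2) = 10^0.480 = 3.020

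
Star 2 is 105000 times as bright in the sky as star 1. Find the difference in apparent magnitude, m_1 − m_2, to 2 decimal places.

Pogson: Δm = −2.5 log₁₀(ratio) = −2.5 log₁₀(105000) = −2.5 × 5.0212 = -12.553
Star 2 is brighter so has the smaller magnitude: m_1 − m_2 is positive.

m_1 − m_2 ≈ 12.55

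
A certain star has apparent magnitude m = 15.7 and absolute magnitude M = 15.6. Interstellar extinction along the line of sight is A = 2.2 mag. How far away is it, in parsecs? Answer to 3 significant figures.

m − M = 5 log₁₀(d/10 pc) + A  ⇒  15.7 − (15.6) − 2.2 = 5 log₁₀(d/10)
-2.100 = 5 log₁₀(d/10)
log₁₀ d = (m − M − A)/5 + 1 = 0.5800
d = 10^0.5800 = 3.802 pc

d ≈ 3.80 pc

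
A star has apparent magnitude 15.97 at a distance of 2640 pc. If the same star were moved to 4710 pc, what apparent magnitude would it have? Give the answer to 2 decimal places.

Flux ∝ 1/d², so Δm = 5 log₁₀(d₂/d₁) = 5 log₁₀(4710/2640) = 1.257
m₂ = m₁ + Δm = 15.97 + (1.257) = 17.227

m ≈ 17.23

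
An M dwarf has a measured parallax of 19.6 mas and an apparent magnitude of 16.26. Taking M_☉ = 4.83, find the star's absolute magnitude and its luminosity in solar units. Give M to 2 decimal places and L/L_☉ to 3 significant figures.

M ≈ 12.72; L/L_☉ ≈ 6.97×10^-4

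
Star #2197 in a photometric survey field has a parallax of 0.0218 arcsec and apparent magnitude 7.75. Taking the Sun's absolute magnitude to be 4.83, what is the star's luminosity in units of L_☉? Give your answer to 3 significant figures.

L/L_☉ ≈ 1.43

d = 1/p = 1/0.0218″ = 45.87 pc
M = m − 5 log₁₀ d + 5 = 7.75 − 5·1.6615 + 5 = 4.442
M − M_☉ = 4.442 − 4.83 = -0.388
L/L_☉ = 10^(−0.4 × -0.388) = 1.429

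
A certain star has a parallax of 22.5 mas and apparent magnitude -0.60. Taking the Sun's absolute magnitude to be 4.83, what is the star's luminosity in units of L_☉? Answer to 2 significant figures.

d = 1/p = 1000/22.5 mas = 44.44 pc
M = m − 5 log₁₀ d + 5 = -0.60 − 5·1.6478 + 5 = -3.839
M − M_☉ = -3.839 − 4.83 = -8.669
L/L_☉ = 10^(−0.4 × -8.669) = 2935

L/L_☉ ≈ 2900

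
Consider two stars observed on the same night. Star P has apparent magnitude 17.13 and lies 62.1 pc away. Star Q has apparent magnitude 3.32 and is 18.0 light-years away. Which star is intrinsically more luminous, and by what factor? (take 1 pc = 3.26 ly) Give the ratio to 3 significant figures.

Star P: M = m − 5 log₁₀ d + 5 = 17.13 − 5·1.7931 + 5 = 13.165
Star Q: d = 18.0 ly / 3.26 = 5.521 pc
Star Q: M = m − 5 log₁₀ d + 5 = 3.32 − 5·0.7421 + 5 = 4.610
ΔM = M_P − M_Q = 13.165 − (4.610) = 8.555; smaller M is more luminous → Star Q.
L ratio = 10^(0.4 |ΔM|) = 10^3.422 = 2642

Star Q is more luminous, by a factor of 2640.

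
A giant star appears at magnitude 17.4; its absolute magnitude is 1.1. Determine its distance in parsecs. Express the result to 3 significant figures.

d ≈ 18200 pc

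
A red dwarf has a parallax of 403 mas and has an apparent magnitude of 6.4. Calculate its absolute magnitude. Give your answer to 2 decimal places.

p = 403 mas = 0.403″ → d = 1/p = 2.481 pc
5 log₁₀(d/10 pc) = 5 log₁₀(2.481) − 5 = -3.027
M = m − 5 log₁₀(d/10) = 6.4 + 3.027 = 9.427

M ≈ 9.43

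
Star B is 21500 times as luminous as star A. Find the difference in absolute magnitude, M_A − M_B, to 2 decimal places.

M_A − M_B ≈ 10.83

Pogson: ΔM = −2.5 log₁₀(ratio) = −2.5 log₁₀(21500) = −2.5 × 4.3324 = -10.831
Star B is brighter so has the smaller magnitude: M_A − M_B is positive.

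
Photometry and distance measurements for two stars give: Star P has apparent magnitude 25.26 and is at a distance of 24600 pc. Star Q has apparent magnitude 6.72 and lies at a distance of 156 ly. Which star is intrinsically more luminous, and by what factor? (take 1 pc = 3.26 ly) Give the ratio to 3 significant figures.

Star Q is more luminous, by a factor of 98.6.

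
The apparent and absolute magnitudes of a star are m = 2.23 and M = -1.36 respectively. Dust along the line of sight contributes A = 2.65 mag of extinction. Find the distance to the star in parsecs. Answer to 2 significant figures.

d ≈ 15 pc

m − M = 5 log₁₀(d/10 pc) + A  ⇒  2.23 − (-1.36) − 2.65 = 5 log₁₀(d/10)
0.940 = 5 log₁₀(d/10)
log₁₀ d = (m − M − A)/5 + 1 = 1.1880
d = 10^1.1880 = 15.42 pc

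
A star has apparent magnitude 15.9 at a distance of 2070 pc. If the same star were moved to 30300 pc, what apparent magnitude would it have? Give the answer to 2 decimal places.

m ≈ 21.73

Flux ∝ 1/d², so Δm = 5 log₁₀(d₂/d₁) = 5 log₁₀(30300/2070) = 5.827
m₂ = m₁ + Δm = 15.9 + (5.827) = 21.727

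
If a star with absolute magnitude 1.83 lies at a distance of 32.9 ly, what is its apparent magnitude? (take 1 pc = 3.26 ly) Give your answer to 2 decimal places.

m ≈ 1.85

d = 32.9 ly / 3.26 = 10.09 pc
m = M + 5 log₁₀ d − 5 = 1.83 + 5·1.0040 − 5 = 1.850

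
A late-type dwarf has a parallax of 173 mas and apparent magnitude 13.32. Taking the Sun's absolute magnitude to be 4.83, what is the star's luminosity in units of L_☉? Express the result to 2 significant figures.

d = 1/p = 1000/173 mas = 5.780 pc
M = m − 5 log₁₀ d + 5 = 13.32 − 5·0.7620 + 5 = 14.510
M − M_☉ = 14.510 − 4.83 = 9.680
L/L_☉ = 10^(−0.4 × 9.680) = 1.342×10^-4

L/L_☉ ≈ 1.3×10^-4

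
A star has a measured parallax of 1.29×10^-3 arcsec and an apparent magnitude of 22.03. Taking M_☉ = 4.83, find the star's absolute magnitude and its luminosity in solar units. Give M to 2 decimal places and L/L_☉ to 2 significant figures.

M ≈ 12.58; L/L_☉ ≈ 7.9×10^-4

d = 1/p = 1/1.29×10^-3″ = 775.2 pc
M = m − 5 log₁₀ d + 5 = 22.03 − 5·2.8894 + 5 = 12.583
M − M_☉ = 12.583 − 4.83 = 7.753
L/L_☉ = 10^(−0.4 × 7.753) = 7.922×10^-4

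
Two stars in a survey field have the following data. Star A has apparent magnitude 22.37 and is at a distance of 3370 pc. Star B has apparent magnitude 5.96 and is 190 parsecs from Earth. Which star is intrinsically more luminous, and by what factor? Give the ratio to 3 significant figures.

Star B is more luminous, by a factor of 11600.

Star A: M = m − 5 log₁₀ d + 5 = 22.37 − 5·3.5276 + 5 = 9.732
Star B: M = m − 5 log₁₀ d + 5 = 5.96 − 5·2.2788 + 5 = -0.434
ΔM = M_A − M_B = 9.732 − (-0.434) = 10.166; smaller M is more luminous → Star B.
L ratio = 10^(0.4 |ΔM|) = 10^4.066 = 11650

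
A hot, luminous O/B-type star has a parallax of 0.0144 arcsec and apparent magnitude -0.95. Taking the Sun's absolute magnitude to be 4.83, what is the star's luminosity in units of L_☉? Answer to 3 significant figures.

L/L_☉ ≈ 9890

d = 1/p = 1/0.0144″ = 69.44 pc
M = m − 5 log₁₀ d + 5 = -0.95 − 5·1.8416 + 5 = -5.158
M − M_☉ = -5.158 − 4.83 = -9.988
L/L_☉ = 10^(−0.4 × -9.988) = 9892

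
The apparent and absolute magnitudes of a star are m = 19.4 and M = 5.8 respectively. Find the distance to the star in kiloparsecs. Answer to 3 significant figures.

d ≈ 5.25 kpc

Distance modulus: m − M = 19.4 − (5.8) = 13.600
m − M = 5 log₁₀ d − 5
log₁₀ d = (m − M)/5 + 1 = 3.7200
d = 10^3.7200 = 5248 pc
= 5.248 kpc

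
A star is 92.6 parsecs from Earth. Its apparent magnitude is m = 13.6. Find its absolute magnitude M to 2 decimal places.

M ≈ 8.77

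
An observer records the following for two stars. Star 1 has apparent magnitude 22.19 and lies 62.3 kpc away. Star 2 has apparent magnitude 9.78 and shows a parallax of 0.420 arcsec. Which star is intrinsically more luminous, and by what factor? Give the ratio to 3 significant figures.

Star 1 is more luminous, by a factor of 7440.

Star 1: d = 62.3 kpc = 62300 pc
Star 1: M = m − 5 log₁₀ d + 5 = 22.19 − 5·4.7945 + 5 = 3.218
Star 2: d = 1/p = 1/0.420″ = 2.381 pc
Star 2: M = m − 5 log₁₀ d + 5 = 9.78 − 5·0.3768 + 5 = 12.896
ΔM = M_1 − M_2 = 3.218 − (12.896) = -9.679; smaller M is more luminous → Star 1.
L ratio = 10^(0.4 |ΔM|) = 10^3.871 = 7438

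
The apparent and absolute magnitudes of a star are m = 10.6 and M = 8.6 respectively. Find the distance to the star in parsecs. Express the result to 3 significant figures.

d ≈ 25.1 pc

Distance modulus: m − M = 10.6 − (8.6) = 2.000
m − M = 5 log₁₀ d − 5
log₁₀ d = (m − M)/5 + 1 = 1.4000
d = 10^1.4000 = 25.12 pc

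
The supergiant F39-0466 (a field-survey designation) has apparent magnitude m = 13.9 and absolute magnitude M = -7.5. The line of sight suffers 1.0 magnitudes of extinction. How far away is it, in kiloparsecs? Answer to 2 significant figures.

d ≈ 120 kpc

m − M = 5 log₁₀(d/10 pc) + A  ⇒  13.9 − (-7.5) − 1.0 = 5 log₁₀(d/10)
20.400 = 5 log₁₀(d/10)
log₁₀ d = (m − M − A)/5 + 1 = 5.0800
d = 10^5.0800 = 120200 pc
= 120.2 kpc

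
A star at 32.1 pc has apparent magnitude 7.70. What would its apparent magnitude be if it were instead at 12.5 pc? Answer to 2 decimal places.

m ≈ 5.65

Flux ∝ 1/d², so Δm = 5 log₁₀(d₂/d₁) = 5 log₁₀(12.5/32.1) = -2.048
m₂ = m₁ + Δm = 7.70 + (-2.048) = 5.652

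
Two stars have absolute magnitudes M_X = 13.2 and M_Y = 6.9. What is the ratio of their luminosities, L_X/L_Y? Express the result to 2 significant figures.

ΔM = M_X − M_Y = 6.3
L_X/L_Y = 10^(−0.4 ΔM) = 10^-2.520 = 3.020×10^-3

L_X/L_Y ≈ 3.0×10^-3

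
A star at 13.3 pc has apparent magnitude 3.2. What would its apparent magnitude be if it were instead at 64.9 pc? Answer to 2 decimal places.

m ≈ 6.64

Flux ∝ 1/d², so Δm = 5 log₁₀(d₂/d₁) = 5 log₁₀(64.9/13.3) = 3.442
m₂ = m₁ + Δm = 3.2 + (3.442) = 6.642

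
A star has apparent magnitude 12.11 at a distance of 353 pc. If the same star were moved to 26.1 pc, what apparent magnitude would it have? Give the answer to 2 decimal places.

m ≈ 6.45

Flux ∝ 1/d², so Δm = 5 log₁₀(d₂/d₁) = 5 log₁₀(26.1/353) = -5.656
m₂ = m₁ + Δm = 12.11 + (-5.656) = 6.454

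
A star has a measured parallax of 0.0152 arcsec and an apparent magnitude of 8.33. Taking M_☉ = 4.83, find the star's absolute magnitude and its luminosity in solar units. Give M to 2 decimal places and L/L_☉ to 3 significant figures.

M ≈ 4.24; L/L_☉ ≈ 1.72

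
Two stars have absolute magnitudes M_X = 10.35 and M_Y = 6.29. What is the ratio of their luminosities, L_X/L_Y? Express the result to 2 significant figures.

ΔM = M_X − M_Y = 4.06
L_X/L_Y = 10^(−0.4 ΔM) = 10^-1.624 = 0.02377

L_X/L_Y ≈ 0.024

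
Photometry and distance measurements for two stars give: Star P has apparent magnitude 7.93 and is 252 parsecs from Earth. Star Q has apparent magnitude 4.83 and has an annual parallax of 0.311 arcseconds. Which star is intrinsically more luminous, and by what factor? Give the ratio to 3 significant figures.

Star P is more luminous, by a factor of 353.

Star P: M = m − 5 log₁₀ d + 5 = 7.93 − 5·2.4014 + 5 = 0.923
Star Q: d = 1/p = 1/0.311″ = 3.215 pc
Star Q: M = m − 5 log₁₀ d + 5 = 4.83 − 5·0.5072 + 5 = 7.294
ΔM = M_P − M_Q = 0.923 − (7.294) = -6.371; smaller M is more luminous → Star P.
L ratio = 10^(0.4 |ΔM|) = 10^2.548 = 353.4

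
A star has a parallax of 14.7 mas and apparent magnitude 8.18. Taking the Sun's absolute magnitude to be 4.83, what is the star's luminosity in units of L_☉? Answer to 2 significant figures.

L/L_☉ ≈ 2.1

d = 1/p = 1000/14.7 mas = 68.03 pc
M = m − 5 log₁₀ d + 5 = 8.18 − 5·1.8327 + 5 = 4.017
M − M_☉ = 4.017 − 4.83 = -0.813
L/L_☉ = 10^(−0.4 × -0.813) = 2.115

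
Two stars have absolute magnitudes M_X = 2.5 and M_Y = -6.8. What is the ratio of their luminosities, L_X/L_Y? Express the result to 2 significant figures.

L_X/L_Y ≈ 1.9×10^-4

ΔM = M_X − M_Y = 9.3
L_X/L_Y = 10^(−0.4 ΔM) = 10^-3.720 = 1.905×10^-4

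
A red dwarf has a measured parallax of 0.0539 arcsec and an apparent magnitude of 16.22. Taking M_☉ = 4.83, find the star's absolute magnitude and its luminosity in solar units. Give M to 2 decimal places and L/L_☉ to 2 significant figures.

M ≈ 14.88; L/L_☉ ≈ 9.6×10^-5

d = 1/p = 1/0.0539″ = 18.55 pc
M = m − 5 log₁₀ d + 5 = 16.22 − 5·1.2684 + 5 = 14.878
M − M_☉ = 14.878 − 4.83 = 10.048
L/L_☉ = 10^(−0.4 × 10.048) = 9.568×10^-5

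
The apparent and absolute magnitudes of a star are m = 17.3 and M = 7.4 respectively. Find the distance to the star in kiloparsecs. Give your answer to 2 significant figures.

μ = m − M = 9.900
m − M = 5 log₁₀ d − 5
log₁₀ d = (m − M)/5 + 1 = 2.9800
d = 10^2.9800 = 955.0 pc
= 0.9550 kpc

d ≈ 0.95 kpc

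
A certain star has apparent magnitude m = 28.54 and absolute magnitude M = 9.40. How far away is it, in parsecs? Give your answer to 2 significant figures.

d ≈ 67000 pc

μ = m − M = 19.140
m − M = 5 log₁₀ d − 5
log₁₀ d = (m − M)/5 + 1 = 4.8280
d = 10^4.8280 = 67300 pc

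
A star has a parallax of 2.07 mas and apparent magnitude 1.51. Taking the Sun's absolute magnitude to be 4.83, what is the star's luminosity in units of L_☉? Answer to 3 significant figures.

L/L_☉ ≈ 49700

d = 1/p = 1000/2.07 mas = 483.1 pc
M = m − 5 log₁₀ d + 5 = 1.51 − 5·2.6840 + 5 = -6.910
M − M_☉ = -6.910 − 4.83 = -11.740
L/L_☉ = 10^(−0.4 × -11.740) = 49670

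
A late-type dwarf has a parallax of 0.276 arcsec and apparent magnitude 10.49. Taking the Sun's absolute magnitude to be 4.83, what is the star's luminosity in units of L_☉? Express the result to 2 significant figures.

d = 1/p = 1/0.276″ = 3.623 pc
M = m − 5 log₁₀ d + 5 = 10.49 − 5·0.5591 + 5 = 12.695
M − M_☉ = 12.695 − 4.83 = 7.865
L/L_☉ = 10^(−0.4 × 7.865) = 7.148×10^-4

L/L_☉ ≈ 7.1×10^-4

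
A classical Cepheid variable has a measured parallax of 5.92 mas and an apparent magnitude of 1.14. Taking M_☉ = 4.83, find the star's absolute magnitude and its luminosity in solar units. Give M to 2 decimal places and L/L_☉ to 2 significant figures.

M ≈ -5.00; L/L_☉ ≈ 8500

d = 1/p = 1000/5.92 mas = 168.9 pc
M = m − 5 log₁₀ d + 5 = 1.14 − 5·2.2277 + 5 = -4.998
M − M_☉ = -4.998 − 4.83 = -9.828
L/L_☉ = 10^(−0.4 × -9.828) = 8538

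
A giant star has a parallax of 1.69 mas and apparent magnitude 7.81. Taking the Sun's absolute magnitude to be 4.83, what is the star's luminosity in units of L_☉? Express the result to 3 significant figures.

d = 1/p = 1000/1.69 mas = 591.7 pc
M = m − 5 log₁₀ d + 5 = 7.81 − 5·2.7721 + 5 = -1.051
M − M_☉ = -1.051 − 4.83 = -5.881
L/L_☉ = 10^(−0.4 × -5.881) = 225.0

L/L_☉ ≈ 225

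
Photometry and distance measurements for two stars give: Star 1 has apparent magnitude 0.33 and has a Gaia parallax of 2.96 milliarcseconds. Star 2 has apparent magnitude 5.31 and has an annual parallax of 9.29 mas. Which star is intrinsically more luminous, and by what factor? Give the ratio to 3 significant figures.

Star 1 is more luminous, by a factor of 967.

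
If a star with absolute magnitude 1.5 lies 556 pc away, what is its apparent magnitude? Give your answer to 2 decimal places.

m = M + 5 log₁₀ d − 5 = 1.5 + 5·2.7451 − 5 = 10.225

m ≈ 10.23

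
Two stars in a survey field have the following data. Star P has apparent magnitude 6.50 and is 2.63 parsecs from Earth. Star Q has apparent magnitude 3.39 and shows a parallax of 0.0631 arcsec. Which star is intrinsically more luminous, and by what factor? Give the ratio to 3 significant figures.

Star Q is more luminous, by a factor of 637.

Star P: M = m − 5 log₁₀ d + 5 = 6.50 − 5·0.4200 + 5 = 9.400
Star Q: d = 1/p = 1/0.0631″ = 15.85 pc
Star Q: M = m − 5 log₁₀ d + 5 = 3.39 − 5·1.2000 + 5 = 2.390
ΔM = M_P − M_Q = 9.400 − (2.390) = 7.010; smaller M is more luminous → Star Q.
L ratio = 10^(0.4 |ΔM|) = 10^2.804 = 636.8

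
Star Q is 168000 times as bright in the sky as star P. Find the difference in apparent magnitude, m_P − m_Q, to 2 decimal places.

m_P − m_Q ≈ 13.06

Pogson: Δm = −2.5 log₁₀(ratio) = −2.5 log₁₀(168000) = −2.5 × 5.2253 = -13.063
Star Q is brighter so has the smaller magnitude: m_P − m_Q is positive.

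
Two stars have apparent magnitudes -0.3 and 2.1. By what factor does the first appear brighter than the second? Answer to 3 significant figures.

Magnitude difference = -2.4
Flux ratio = 10^(−0.4 Δm) = 10^(−0.4 × -2.4) = 10^0.960 = 9.120

9.12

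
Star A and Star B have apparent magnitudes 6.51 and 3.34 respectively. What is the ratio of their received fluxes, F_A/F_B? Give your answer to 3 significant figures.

Δm = 6.51 − (3.34) = 3.17
Flux ratio = 10^(−0.4 Δm) = 10^(−0.4 × 3.17) = 10^-1.268 = 0.05395

F_A/F_B ≈ 0.0540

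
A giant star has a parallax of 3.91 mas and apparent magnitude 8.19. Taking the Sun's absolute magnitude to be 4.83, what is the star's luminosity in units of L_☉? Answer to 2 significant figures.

d = 1/p = 1000/3.91 mas = 255.8 pc
M = m − 5 log₁₀ d + 5 = 8.19 − 5·2.4078 + 5 = 1.151
M − M_☉ = 1.151 − 4.83 = -3.679
L/L_☉ = 10^(−0.4 × -3.679) = 29.62

L/L_☉ ≈ 30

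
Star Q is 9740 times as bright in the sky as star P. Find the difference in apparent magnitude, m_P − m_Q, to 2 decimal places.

Pogson: Δm = −2.5 log₁₀(ratio) = −2.5 log₁₀(9740) = −2.5 × 3.9886 = -9.971
Star Q is brighter so has the smaller magnitude: m_P − m_Q is positive.

m_P − m_Q ≈ 9.97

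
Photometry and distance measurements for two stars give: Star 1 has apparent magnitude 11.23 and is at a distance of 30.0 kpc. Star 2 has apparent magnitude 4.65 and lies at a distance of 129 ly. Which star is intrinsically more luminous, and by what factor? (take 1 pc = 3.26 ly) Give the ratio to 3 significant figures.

Star 1: d = 30.0 kpc = 30000 pc
Star 1: M = m − 5 log₁₀ d + 5 = 11.23 − 5·4.4771 + 5 = -6.156
Star 2: d = 129 ly / 3.26 = 39.57 pc
Star 2: M = m − 5 log₁₀ d + 5 = 4.65 − 5·1.5974 + 5 = 1.663
ΔM = M_1 − M_2 = -6.156 − (1.663) = -7.819; smaller M is more luminous → Star 1.
L ratio = 10^(0.4 |ΔM|) = 10^3.127 = 1341

Star 1 is more luminous, by a factor of 1340.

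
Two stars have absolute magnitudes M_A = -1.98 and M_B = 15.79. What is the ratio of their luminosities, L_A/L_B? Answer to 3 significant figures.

ΔM = M_A − M_B = -17.77
L_A/L_B = 10^(−0.4 ΔM) = 10^7.108 = 1.282×10^7

L_A/L_B ≈ 1.28×10^7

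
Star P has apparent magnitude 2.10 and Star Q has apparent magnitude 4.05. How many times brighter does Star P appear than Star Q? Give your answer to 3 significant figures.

Magnitude difference = -1.95
Flux ratio = 10^(−0.4 Δm) = 10^(−0.4 × -1.95) = 10^0.780 = 6.026

6.03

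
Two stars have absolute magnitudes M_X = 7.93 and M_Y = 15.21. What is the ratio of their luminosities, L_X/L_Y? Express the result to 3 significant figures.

L_X/L_Y ≈ 817

ΔM = M_X − M_Y = -7.28
L_X/L_Y = 10^(−0.4 ΔM) = 10^2.912 = 816.6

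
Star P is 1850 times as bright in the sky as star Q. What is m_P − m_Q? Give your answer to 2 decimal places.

m_P − m_Q ≈ -8.17

Pogson: Δm = −2.5 log₁₀(ratio) = −2.5 log₁₀(1850) = −2.5 × 3.2672 = -8.168
Star P is brighter, so it has the smaller magnitude: the difference is negative.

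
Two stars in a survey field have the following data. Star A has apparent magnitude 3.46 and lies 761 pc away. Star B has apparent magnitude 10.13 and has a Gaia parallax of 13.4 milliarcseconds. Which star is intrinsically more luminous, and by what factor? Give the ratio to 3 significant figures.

Star A: M = m − 5 log₁₀ d + 5 = 3.46 − 5·2.8814 + 5 = -5.947
Star B: p = 13.4 mas = 0.0134″ → d = 1/p = 74.63 pc
Star B: M = m − 5 log₁₀ d + 5 = 10.13 − 5·1.8729 + 5 = 5.766
ΔM = M_A − M_B = -5.947 − (5.766) = -11.712; smaller M is more luminous → Star A.
L ratio = 10^(0.4 |ΔM|) = 10^4.685 = 48410

Star A is more luminous, by a factor of 48400.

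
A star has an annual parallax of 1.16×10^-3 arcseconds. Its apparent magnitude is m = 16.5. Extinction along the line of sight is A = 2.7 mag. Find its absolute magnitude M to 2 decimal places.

M ≈ 4.12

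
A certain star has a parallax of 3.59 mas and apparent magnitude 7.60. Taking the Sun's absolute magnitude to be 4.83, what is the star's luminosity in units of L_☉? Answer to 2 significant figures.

d = 1/p = 1000/3.59 mas = 278.6 pc
M = m − 5 log₁₀ d + 5 = 7.60 − 5·2.4449 + 5 = 0.375
M − M_☉ = 0.375 − 4.83 = -4.455
L/L_☉ = 10^(−0.4 × -4.455) = 60.51

L/L_☉ ≈ 61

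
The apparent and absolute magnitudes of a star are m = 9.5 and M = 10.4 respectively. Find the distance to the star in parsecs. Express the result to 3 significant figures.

Distance modulus: m − M = 9.5 − (10.4) = -0.900
m − M = 5 log₁₀ d − 5
log₁₀ d = (m − M)/5 + 1 = 0.8200
d = 10^0.8200 = 6.607 pc

d ≈ 6.61 pc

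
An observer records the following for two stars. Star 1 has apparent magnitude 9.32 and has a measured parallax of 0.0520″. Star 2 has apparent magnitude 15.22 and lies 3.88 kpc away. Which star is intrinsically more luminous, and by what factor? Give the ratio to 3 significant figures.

Star 1: d = 1/p = 1/0.0520″ = 19.23 pc
Star 1: M = m − 5 log₁₀ d + 5 = 9.32 − 5·1.2840 + 5 = 7.900
Star 2: d = 3.88 kpc = 3880 pc
Star 2: M = m − 5 log₁₀ d + 5 = 15.22 − 5·3.5888 + 5 = 2.276
ΔM = M_1 − M_2 = 7.900 − (2.276) = 5.624; smaller M is more luminous → Star 2.
L ratio = 10^(0.4 |ΔM|) = 10^2.250 = 177.7

Star 2 is more luminous, by a factor of 178.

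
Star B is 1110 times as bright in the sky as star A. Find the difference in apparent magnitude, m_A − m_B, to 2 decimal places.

m_A − m_B ≈ 7.61

Pogson: Δm = −2.5 log₁₀(ratio) = −2.5 log₁₀(1110) = −2.5 × 3.0453 = -7.613
Star B is brighter so has the smaller magnitude: m_A − m_B is positive.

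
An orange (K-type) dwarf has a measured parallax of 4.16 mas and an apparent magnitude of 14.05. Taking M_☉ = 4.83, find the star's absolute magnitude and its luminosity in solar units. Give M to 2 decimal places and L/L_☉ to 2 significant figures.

M ≈ 7.15; L/L_☉ ≈ 0.12

d = 1/p = 1000/4.16 mas = 240.4 pc
M = m − 5 log₁₀ d + 5 = 14.05 − 5·2.3809 + 5 = 7.145
M − M_☉ = 7.145 − 4.83 = 2.315
L/L_☉ = 10^(−0.4 × 2.315) = 0.1185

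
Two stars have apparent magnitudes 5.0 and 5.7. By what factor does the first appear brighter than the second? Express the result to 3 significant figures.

Δm = 5.0 − (5.7) = -0.7
Flux ratio = 10^(−0.4 Δm) = 10^(−0.4 × -0.7) = 10^0.280 = 1.905

1.91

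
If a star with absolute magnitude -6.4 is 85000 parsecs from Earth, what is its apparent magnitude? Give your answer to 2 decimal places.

m ≈ 13.25

m = M + 5 log₁₀ d − 5 = -6.4 + 5·4.9294 − 5 = 13.247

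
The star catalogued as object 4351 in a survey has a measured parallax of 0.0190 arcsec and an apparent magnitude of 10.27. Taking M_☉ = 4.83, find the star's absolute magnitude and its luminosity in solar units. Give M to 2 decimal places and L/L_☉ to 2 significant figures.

M ≈ 6.66; L/L_☉ ≈ 0.18

d = 1/p = 1/0.0190″ = 52.63 pc
M = m − 5 log₁₀ d + 5 = 10.27 − 5·1.7212 + 5 = 6.664
M − M_☉ = 6.664 − 4.83 = 1.834
L/L_☉ = 10^(−0.4 × 1.834) = 0.1847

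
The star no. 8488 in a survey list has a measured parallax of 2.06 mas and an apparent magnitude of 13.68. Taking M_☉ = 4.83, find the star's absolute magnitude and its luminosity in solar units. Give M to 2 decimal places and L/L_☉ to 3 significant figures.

M ≈ 5.25; L/L_☉ ≈ 0.680

d = 1/p = 1000/2.06 mas = 485.4 pc
M = m − 5 log₁₀ d + 5 = 13.68 − 5·2.6861 + 5 = 5.249
M − M_☉ = 5.249 − 4.83 = 0.419
L/L_☉ = 10^(−0.4 × 0.419) = 0.6796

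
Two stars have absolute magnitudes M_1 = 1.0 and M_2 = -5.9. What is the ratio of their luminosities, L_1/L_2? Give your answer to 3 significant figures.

L_1/L_2 ≈ 1.74×10^-3

ΔM = M_1 − M_2 = 6.9
L_1/L_2 = 10^(−0.4 ΔM) = 10^-2.760 = 1.738×10^-3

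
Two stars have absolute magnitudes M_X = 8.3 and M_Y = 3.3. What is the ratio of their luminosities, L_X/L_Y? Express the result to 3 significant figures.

L_X/L_Y ≈ 0.0100

ΔM = M_X − M_Y = 5.0
L_X/L_Y = 10^(−0.4 ΔM) = 10^-2.000 = 0.01000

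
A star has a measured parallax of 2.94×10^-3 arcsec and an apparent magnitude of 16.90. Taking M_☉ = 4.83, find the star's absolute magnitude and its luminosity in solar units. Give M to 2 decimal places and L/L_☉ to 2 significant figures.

M ≈ 9.24; L/L_☉ ≈ 0.017

d = 1/p = 1/2.94×10^-3″ = 340.1 pc
M = m − 5 log₁₀ d + 5 = 16.90 − 5·2.5317 + 5 = 9.242
M − M_☉ = 9.242 − 4.83 = 4.412
L/L_☉ = 10^(−0.4 × 4.412) = 0.01719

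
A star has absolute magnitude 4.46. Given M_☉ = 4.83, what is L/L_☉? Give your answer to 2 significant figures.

L/L_☉ ≈ 1.4

M − M_☉ = 4.46 − 4.83 = -0.370
L/L_☉ = 10^(−0.4 (M − M_☉)) = 10^0.148 = 1.406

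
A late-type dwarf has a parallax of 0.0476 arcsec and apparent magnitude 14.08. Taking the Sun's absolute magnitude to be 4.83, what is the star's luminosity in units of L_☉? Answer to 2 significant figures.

L/L_☉ ≈ 8.8×10^-4

d = 1/p = 1/0.0476″ = 21.01 pc
M = m − 5 log₁₀ d + 5 = 14.08 − 5·1.3224 + 5 = 12.468
M − M_☉ = 12.468 − 4.83 = 7.638
L/L_☉ = 10^(−0.4 × 7.638) = 8.806×10^-4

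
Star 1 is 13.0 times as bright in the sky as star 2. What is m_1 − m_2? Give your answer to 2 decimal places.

Pogson: Δm = −2.5 log₁₀(ratio) = −2.5 log₁₀(13.0) = −2.5 × 1.1139 = -2.785
Star 1 is brighter, so it has the smaller magnitude: the difference is negative.

m_1 − m_2 ≈ -2.78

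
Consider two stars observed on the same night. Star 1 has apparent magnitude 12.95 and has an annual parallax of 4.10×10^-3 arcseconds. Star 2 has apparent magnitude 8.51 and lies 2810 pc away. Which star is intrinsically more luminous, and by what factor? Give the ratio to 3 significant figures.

Star 1: d = 1/p = 1/4.10×10^-3″ = 243.9 pc
Star 1: M = m − 5 log₁₀ d + 5 = 12.95 − 5·2.3872 + 5 = 6.014
Star 2: M = m − 5 log₁₀ d + 5 = 8.51 − 5·3.4487 + 5 = -3.734
ΔM = M_1 − M_2 = 6.014 − (-3.734) = 9.747; smaller M is more luminous → Star 2.
L ratio = 10^(0.4 |ΔM|) = 10^3.899 = 7925

Star 2 is more luminous, by a factor of 7920.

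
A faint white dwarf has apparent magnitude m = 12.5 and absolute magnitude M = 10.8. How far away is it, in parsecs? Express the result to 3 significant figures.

μ = m − M = 1.700
m − M = 5 log₁₀ d − 5
log₁₀ d = (m − M)/5 + 1 = 1.3400
d = 10^1.3400 = 21.88 pc

d ≈ 21.9 pc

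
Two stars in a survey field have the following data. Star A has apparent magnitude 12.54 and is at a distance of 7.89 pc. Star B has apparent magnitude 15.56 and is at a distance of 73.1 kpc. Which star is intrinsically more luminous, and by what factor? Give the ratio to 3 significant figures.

Star B is more luminous, by a factor of 5.32×10^6.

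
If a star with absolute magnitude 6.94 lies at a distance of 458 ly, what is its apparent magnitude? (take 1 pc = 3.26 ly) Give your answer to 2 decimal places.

d = 458 ly / 3.26 = 140.5 pc
m = M + 5 log₁₀ d − 5 = 6.94 + 5·2.1476 − 5 = 12.678

m ≈ 12.68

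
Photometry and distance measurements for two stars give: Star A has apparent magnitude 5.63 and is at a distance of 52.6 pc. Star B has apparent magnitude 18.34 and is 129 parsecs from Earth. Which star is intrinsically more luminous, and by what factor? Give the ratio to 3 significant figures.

Star A is more luminous, by a factor of 20200.

Star A: M = m − 5 log₁₀ d + 5 = 5.63 − 5·1.7210 + 5 = 2.025
Star B: M = m − 5 log₁₀ d + 5 = 18.34 − 5·2.1106 + 5 = 12.787
ΔM = M_A − M_B = 2.025 − (12.787) = -10.762; smaller M is more luminous → Star A.
L ratio = 10^(0.4 |ΔM|) = 10^4.305 = 20170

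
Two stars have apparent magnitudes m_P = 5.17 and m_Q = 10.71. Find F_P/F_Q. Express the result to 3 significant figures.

F_P/F_Q ≈ 164

Δm = 5.17 − (10.71) = -5.54
Flux ratio = 10^(−0.4 Δm) = 10^(−0.4 × -5.54) = 10^2.216 = 164.4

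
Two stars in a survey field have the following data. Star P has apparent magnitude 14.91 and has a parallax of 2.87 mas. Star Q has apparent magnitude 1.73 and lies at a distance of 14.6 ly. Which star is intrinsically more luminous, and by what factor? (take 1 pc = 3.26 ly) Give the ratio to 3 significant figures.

Star P: p = 2.87 mas = 2.87×10^-3″ → d = 1/p = 348.4 pc
Star P: M = m − 5 log₁₀ d + 5 = 14.91 − 5·2.5421 + 5 = 7.199
Star Q: d = 14.6 ly / 3.26 = 4.479 pc
Star Q: M = m − 5 log₁₀ d + 5 = 1.73 − 5·0.6511 + 5 = 3.474
ΔM = M_P − M_Q = 7.199 − (3.474) = 3.725; smaller M is more luminous → Star Q.
L ratio = 10^(0.4 |ΔM|) = 10^1.490 = 30.91

Star Q is more luminous, by a factor of 30.9.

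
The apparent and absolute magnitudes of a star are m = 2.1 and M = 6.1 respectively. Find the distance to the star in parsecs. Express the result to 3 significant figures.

Distance modulus: m − M = 2.1 − (6.1) = -4.000
m − M = 5 log₁₀ d − 5
log₁₀ d = (m − M)/5 + 1 = 0.2000
d = 10^0.2000 = 1.585 pc

d ≈ 1.58 pc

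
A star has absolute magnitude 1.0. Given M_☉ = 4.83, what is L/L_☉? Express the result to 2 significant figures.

M − M_☉ = 1.0 − 4.83 = -3.830
L/L_☉ = 10^(−0.4 (M − M_☉)) = 10^1.532 = 34.04

L/L_☉ ≈ 34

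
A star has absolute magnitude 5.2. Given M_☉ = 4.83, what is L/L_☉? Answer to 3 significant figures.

L/L_☉ ≈ 0.711

M − M_☉ = 5.2 − 4.83 = 0.370
L/L_☉ = 10^(−0.4 (M − M_☉)) = 10^-0.148 = 0.7112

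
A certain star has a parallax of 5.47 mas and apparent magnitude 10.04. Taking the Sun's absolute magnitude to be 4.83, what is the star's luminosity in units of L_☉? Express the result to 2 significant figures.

L/L_☉ ≈ 2.8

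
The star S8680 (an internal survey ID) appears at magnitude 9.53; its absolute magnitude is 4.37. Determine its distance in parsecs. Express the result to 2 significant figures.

Distance modulus: m − M = 9.53 − (4.37) = 5.160
m − M = 5 log₁₀ d − 5
log₁₀ d = (m − M)/5 + 1 = 2.0320
d = 10^2.0320 = 107.6 pc

d ≈ 110 pc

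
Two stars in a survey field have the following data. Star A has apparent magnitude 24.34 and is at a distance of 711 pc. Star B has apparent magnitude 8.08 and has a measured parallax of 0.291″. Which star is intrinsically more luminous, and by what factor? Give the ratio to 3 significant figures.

Star B is more luminous, by a factor of 74.6.

Star A: M = m − 5 log₁₀ d + 5 = 24.34 − 5·2.8519 + 5 = 15.081
Star B: d = 1/p = 1/0.291″ = 3.436 pc
Star B: M = m − 5 log₁₀ d + 5 = 8.08 − 5·0.5361 + 5 = 10.399
ΔM = M_A − M_B = 15.081 − (10.399) = 4.681; smaller M is more luminous → Star B.
L ratio = 10^(0.4 |ΔM|) = 10^1.872 = 74.55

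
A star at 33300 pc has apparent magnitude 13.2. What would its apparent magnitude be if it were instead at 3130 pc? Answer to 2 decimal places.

Flux ∝ 1/d², so Δm = 5 log₁₀(d₂/d₁) = 5 log₁₀(3130/33300) = -5.134
m₂ = m₁ + Δm = 13.2 + (-5.134) = 8.066

m ≈ 8.07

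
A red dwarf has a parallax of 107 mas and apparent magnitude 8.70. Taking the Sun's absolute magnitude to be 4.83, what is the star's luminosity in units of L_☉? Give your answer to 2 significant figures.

d = 1/p = 1000/107 mas = 9.346 pc
M = m − 5 log₁₀ d + 5 = 8.70 − 5·0.9706 + 5 = 8.847
M − M_☉ = 8.847 − 4.83 = 4.017
L/L_☉ = 10^(−0.4 × 4.017) = 0.02473

L/L_☉ ≈ 0.025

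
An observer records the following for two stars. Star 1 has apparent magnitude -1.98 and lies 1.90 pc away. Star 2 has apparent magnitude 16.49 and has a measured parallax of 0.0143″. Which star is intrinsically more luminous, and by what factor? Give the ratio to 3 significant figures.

Star 1: M = m − 5 log₁₀ d + 5 = -1.98 − 5·0.2788 + 5 = 1.626
Star 2: d = 1/p = 1/0.0143″ = 69.93 pc
Star 2: M = m − 5 log₁₀ d + 5 = 16.49 − 5·1.8447 + 5 = 12.267
ΔM = M_1 − M_2 = 1.626 − (12.267) = -10.640; smaller M is more luminous → Star 1.
L ratio = 10^(0.4 |ΔM|) = 10^4.256 = 18040

Star 1 is more luminous, by a factor of 18000.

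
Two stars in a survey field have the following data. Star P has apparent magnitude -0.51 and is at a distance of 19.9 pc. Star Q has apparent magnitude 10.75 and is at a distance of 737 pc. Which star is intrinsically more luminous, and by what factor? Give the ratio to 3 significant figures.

Star P is more luminous, by a factor of 23.3.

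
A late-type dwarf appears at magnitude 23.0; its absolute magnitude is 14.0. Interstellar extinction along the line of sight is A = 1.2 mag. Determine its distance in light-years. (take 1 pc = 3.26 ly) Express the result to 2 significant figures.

m − M = 5 log₁₀(d/10 pc) + A  ⇒  23.0 − (14.0) − 1.2 = 5 log₁₀(d/10)
7.800 = 5 log₁₀(d/10)
log₁₀ d = (m − M − A)/5 + 1 = 2.5600
d = 10^2.5600 = 363.1 pc
= 1184 ly

d ≈ 1200 ly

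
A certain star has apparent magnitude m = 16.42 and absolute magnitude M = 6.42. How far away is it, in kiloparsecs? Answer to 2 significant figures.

Distance modulus: m − M = 16.42 − (6.42) = 10.000
m − M = 5 log₁₀ d − 5
log₁₀ d = (m − M)/5 + 1 = 3.0000
d = 10^3.0000 = 1000 pc
= 1.000 kpc

d ≈ 1.0 kpc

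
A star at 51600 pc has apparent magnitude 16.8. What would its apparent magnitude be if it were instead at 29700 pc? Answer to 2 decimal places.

m ≈ 15.60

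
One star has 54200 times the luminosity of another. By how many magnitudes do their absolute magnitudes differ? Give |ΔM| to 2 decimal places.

|ΔM| ≈ 11.83

Pogson: ΔM = −2.5 log₁₀(ratio) = −2.5 log₁₀(54200) = −2.5 × 4.7340 = -11.835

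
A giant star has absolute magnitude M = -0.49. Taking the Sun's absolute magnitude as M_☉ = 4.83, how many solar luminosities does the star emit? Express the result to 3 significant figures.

M − M_☉ = -0.49 − 4.83 = -5.320
L/L_☉ = 10^(−0.4 (M − M_☉)) = 10^2.128 = 134.3

L/L_☉ ≈ 134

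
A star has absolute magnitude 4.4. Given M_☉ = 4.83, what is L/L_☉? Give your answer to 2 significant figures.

M − M_☉ = 4.4 − 4.83 = -0.430
L/L_☉ = 10^(−0.4 (M − M_☉)) = 10^0.172 = 1.486

L/L_☉ ≈ 1.5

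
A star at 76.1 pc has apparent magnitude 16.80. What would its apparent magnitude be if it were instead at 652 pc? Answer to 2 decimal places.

m ≈ 21.46

Flux ∝ 1/d², so Δm = 5 log₁₀(d₂/d₁) = 5 log₁₀(652/76.1) = 4.664
m₂ = m₁ + Δm = 16.80 + (4.664) = 21.464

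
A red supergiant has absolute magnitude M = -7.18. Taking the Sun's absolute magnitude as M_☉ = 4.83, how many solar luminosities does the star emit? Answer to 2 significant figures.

L/L_☉ ≈ 64000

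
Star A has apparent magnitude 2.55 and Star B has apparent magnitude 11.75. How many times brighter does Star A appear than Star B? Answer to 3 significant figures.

4790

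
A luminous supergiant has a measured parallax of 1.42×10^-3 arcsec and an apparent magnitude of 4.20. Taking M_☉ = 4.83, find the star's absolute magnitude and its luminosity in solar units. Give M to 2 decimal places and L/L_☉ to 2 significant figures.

d = 1/p = 1/1.42×10^-3″ = 704.2 pc
M = m − 5 log₁₀ d + 5 = 4.20 − 5·2.8477 + 5 = -5.039
M − M_☉ = -5.039 − 4.83 = -9.869
L/L_☉ = 10^(−0.4 × -9.869) = 8860

M ≈ -5.04; L/L_☉ ≈ 8900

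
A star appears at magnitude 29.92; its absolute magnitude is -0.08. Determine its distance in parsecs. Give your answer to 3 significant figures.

d ≈ 1.00×10^7 pc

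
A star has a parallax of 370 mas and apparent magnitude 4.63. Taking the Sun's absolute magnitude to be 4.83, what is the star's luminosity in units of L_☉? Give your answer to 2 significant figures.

L/L_☉ ≈ 0.088

d = 1/p = 1000/370 mas = 2.703 pc
M = m − 5 log₁₀ d + 5 = 4.63 − 5·0.4318 + 5 = 7.471
M − M_☉ = 7.471 − 4.83 = 2.641
L/L_☉ = 10^(−0.4 × 2.641) = 0.08782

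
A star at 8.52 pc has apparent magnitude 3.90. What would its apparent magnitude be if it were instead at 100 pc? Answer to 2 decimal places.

Flux ∝ 1/d², so Δm = 5 log₁₀(d₂/d₁) = 5 log₁₀(100/8.52) = 5.348
m₂ = m₁ + Δm = 3.90 + (5.348) = 9.248

m ≈ 9.25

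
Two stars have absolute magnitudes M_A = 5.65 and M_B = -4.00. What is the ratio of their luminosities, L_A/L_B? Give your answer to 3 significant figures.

L_A/L_B ≈ 1.38×10^-4

ΔM = M_A − M_B = 9.65
L_A/L_B = 10^(−0.4 ΔM) = 10^-3.860 = 1.380×10^-4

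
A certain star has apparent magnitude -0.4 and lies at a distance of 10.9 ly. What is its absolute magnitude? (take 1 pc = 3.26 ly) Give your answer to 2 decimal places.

M ≈ 1.98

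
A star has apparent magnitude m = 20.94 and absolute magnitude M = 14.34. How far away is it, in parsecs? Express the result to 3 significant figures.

d ≈ 209 pc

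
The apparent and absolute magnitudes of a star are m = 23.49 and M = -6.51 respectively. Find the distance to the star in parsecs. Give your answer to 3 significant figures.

d ≈ 1.00×10^7 pc

Distance modulus: m − M = 23.49 − (-6.51) = 30.000
m − M = 5 log₁₀ d − 5
log₁₀ d = (m − M)/5 + 1 = 7.0000
d = 10^7.0000 = 1.000×10^7 pc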